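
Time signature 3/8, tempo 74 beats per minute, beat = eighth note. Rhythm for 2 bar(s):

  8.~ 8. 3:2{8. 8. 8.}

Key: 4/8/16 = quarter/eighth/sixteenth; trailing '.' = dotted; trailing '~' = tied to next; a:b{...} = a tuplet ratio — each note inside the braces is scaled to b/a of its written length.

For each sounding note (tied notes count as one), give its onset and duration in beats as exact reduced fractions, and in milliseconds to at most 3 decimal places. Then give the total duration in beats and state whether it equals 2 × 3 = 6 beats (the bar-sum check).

1) 0.0ms=0b +2432.432ms=3b
2) 2432.432ms=3b +810.811ms=1b
3) 3243.243ms=4b +810.811ms=1b
4) 4054.054ms=5b +810.811ms=1b
Σ=6b of 6 (74bpm 3/8) — PASS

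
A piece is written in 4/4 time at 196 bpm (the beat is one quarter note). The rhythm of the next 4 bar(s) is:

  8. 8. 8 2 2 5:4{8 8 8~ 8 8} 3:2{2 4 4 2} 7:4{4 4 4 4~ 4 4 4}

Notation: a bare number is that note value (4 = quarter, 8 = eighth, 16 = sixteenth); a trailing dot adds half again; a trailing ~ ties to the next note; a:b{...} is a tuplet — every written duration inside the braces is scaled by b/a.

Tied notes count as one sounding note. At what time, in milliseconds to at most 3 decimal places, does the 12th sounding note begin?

note 12 onset = 10b = 3061.224ms

1. 0.0ms @ 0 + 229.592ms (3/4)
2. 229.592ms @ 3/4 + 229.592ms (3/4)
3. 459.184ms @ 3/2 + 153.061ms (1/2)
4. 612.245ms @ 2 + 612.245ms (2)
5. 1224.49ms @ 4 + 612.245ms (2)
6. 1836.735ms @ 6 + 122.449ms (2/5)
7. 1959.184ms @ 32/5 + 122.449ms (2/5)
8. 2081.633ms @ 34/5 + 244.898ms (4/5)
9. 2326.531ms @ 38/5 + 122.449ms (2/5)
10. 2448.98ms @ 8 + 408.163ms (4/3)
11. 2857.143ms @ 28/3 + 204.082ms (2/3)
12. 3061.224ms @ 10 + 204.082ms (2/3)
13. 3265.306ms @ 32/3 + 408.163ms (4/3)
14. 3673.469ms @ 12 + 174.927ms (4/7)
15. 3848.397ms @ 88/7 + 174.927ms (4/7)
16. 4023.324ms @ 92/7 + 174.927ms (4/7)
17. 4198.251ms @ 96/7 + 349.854ms (8/7)
18. 4548.105ms @ 104/7 + 174.927ms (4/7)
19. 4723.032ms @ 108/7 + 174.927ms (4/7)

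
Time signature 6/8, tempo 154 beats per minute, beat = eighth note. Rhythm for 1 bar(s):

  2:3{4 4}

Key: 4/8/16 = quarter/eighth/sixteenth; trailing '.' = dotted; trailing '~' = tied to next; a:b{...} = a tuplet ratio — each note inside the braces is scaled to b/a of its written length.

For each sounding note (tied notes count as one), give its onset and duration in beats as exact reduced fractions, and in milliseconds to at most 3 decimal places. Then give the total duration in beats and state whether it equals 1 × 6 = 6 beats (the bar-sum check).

1) 0.0ms=0b +1168.831ms=3b
2) 1168.831ms=3b +1168.831ms=3b
Σ=6b of 6 (154bpm 6/8) — PASS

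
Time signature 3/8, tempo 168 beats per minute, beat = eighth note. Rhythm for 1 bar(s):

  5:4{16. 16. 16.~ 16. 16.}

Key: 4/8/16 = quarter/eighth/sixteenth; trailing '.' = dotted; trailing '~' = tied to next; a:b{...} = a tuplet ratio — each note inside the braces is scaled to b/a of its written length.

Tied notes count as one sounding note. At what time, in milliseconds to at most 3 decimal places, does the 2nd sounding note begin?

1. 0.0ms @ 0 + 214.286ms (3/5)
2. 214.286ms @ 3/5 + 214.286ms (3/5)
3. 428.571ms @ 6/5 + 428.571ms (6/5)
4. 857.143ms @ 12/5 + 214.286ms (3/5)

note 2 onset = 3/5b = 214.286ms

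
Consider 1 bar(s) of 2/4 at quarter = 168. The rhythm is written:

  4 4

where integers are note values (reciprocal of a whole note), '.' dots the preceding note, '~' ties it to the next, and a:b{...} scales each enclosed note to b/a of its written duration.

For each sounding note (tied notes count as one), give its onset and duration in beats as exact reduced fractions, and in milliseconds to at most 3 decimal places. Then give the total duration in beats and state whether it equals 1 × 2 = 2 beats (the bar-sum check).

1) 0.0ms=0b +357.143ms=1b
2) 357.143ms=1b +357.143ms=1b
Σ=2b of 2 (168bpm 2/4) — PASS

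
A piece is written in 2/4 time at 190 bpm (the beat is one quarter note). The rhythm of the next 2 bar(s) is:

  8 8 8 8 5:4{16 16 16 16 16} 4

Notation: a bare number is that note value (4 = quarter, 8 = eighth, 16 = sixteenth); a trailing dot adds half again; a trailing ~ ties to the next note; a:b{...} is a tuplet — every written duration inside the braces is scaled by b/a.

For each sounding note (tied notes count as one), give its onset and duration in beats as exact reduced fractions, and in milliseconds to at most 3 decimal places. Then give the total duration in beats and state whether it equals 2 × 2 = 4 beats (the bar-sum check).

1) 0.0ms=0b +157.895ms=1/2b
2) 157.895ms=1/2b +157.895ms=1/2b
3) 315.789ms=1b +157.895ms=1/2b
4) 473.684ms=3/2b +157.895ms=1/2b
5) 631.579ms=2b +63.158ms=1/5b
6) 694.737ms=11/5b +63.158ms=1/5b
7) 757.895ms=12/5b +63.158ms=1/5b
8) 821.053ms=13/5b +63.158ms=1/5b
9) 884.211ms=14/5b +63.158ms=1/5b
10) 947.368ms=3b +315.789ms=1b
Σ=4b of 4 (190bpm 2/4) — PASS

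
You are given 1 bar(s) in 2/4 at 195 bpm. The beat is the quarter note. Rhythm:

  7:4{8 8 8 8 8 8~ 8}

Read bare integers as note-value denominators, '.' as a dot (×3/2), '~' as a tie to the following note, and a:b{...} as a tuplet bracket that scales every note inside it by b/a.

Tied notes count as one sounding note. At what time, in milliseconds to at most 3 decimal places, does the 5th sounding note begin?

1. 0.0ms @ 0 + 87.912ms (2/7)
2. 87.912ms @ 2/7 + 87.912ms (2/7)
3. 175.824ms @ 4/7 + 87.912ms (2/7)
4. 263.736ms @ 6/7 + 87.912ms (2/7)
5. 351.648ms @ 8/7 + 87.912ms (2/7)
6. 439.56ms @ 10/7 + 175.824ms (4/7)

note 5 onset = 8/7b = 351.648ms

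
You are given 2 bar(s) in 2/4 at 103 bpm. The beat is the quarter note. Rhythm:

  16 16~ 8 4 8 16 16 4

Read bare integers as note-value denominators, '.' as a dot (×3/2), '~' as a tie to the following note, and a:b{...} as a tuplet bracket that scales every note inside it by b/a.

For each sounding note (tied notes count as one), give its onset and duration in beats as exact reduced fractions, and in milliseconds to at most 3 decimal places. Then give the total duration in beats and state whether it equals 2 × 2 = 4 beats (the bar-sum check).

1) 0.0ms=0b +145.631ms=1/4b
2) 145.631ms=1/4b +436.893ms=3/4b
3) 582.524ms=1b +582.524ms=1b
4) 1165.049ms=2b +291.262ms=1/2b
5) 1456.311ms=5/2b +145.631ms=1/4b
6) 1601.942ms=11/4b +145.631ms=1/4b
7) 1747.573ms=3b +582.524ms=1b
Σ=4b of 4 (103bpm 2/4) — PASS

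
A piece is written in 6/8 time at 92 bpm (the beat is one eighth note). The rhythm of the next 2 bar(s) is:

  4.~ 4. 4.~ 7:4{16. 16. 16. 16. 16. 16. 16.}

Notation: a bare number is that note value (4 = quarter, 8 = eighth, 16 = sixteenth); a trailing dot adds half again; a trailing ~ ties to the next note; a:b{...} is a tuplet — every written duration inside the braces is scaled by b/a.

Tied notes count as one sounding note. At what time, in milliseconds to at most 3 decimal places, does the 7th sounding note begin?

note 7 onset = 78/7b = 7267.081ms

1. 0.0ms @ 0 + 3913.043ms (6)
2. 3913.043ms @ 6 + 2236.025ms (24/7)
3. 6149.068ms @ 66/7 + 279.503ms (3/7)
4. 6428.571ms @ 69/7 + 279.503ms (3/7)
5. 6708.075ms @ 72/7 + 279.503ms (3/7)
6. 6987.578ms @ 75/7 + 279.503ms (3/7)
7. 7267.081ms @ 78/7 + 279.503ms (3/7)
8. 7546.584ms @ 81/7 + 279.503ms (3/7)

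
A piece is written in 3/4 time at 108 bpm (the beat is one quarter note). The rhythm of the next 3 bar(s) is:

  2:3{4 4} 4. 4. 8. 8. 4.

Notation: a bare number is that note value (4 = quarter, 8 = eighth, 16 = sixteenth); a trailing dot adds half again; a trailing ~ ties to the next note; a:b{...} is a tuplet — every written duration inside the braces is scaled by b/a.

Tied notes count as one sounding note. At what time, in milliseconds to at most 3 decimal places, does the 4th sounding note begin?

1. 0.0ms @ 0 + 833.333ms (3/2)
2. 833.333ms @ 3/2 + 833.333ms (3/2)
3. 1666.667ms @ 3 + 833.333ms (3/2)
4. 2500.0ms @ 9/2 + 833.333ms (3/2)
5. 3333.333ms @ 6 + 416.667ms (3/4)
6. 3750.0ms @ 27/4 + 416.667ms (3/4)
7. 4166.667ms @ 15/2 + 833.333ms (3/2)

note 4 onset = 9/2b = 2500.0ms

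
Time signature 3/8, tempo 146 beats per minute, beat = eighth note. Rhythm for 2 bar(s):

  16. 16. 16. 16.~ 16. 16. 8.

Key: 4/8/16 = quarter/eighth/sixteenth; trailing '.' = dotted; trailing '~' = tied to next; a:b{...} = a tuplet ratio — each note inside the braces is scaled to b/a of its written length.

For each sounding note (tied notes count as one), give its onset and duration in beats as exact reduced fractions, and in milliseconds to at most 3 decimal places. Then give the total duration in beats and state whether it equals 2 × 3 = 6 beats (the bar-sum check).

1) 0.0ms=0b +308.219ms=3/4b
2) 308.219ms=3/4b +308.219ms=3/4b
3) 616.438ms=3/2b +308.219ms=3/4b
4) 924.658ms=9/4b +616.438ms=3/2b
5) 1541.096ms=15/4b +308.219ms=3/4b
6) 1849.315ms=9/2b +616.438ms=3/2b
Σ=6b of 6 (146bpm 3/8) — PASS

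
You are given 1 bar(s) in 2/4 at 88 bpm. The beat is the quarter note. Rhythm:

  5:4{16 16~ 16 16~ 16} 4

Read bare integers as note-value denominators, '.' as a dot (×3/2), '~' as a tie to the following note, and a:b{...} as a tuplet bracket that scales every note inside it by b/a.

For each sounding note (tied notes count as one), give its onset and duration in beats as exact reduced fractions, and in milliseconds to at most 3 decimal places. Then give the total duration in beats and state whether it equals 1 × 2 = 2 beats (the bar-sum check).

1) 0.0ms=0b +136.364ms=1/5b
2) 136.364ms=1/5b +272.727ms=2/5b
3) 409.091ms=3/5b +272.727ms=2/5b
4) 681.818ms=1b +681.818ms=1b
Σ=2b of 2 (88bpm 2/4) — PASS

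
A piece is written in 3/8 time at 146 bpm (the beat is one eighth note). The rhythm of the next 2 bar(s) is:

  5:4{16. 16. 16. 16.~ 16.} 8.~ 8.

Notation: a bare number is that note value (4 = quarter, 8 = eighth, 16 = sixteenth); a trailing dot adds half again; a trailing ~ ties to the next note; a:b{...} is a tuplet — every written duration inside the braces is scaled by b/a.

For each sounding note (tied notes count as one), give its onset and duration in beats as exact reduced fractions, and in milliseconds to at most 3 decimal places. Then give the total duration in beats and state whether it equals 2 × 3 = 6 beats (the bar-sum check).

1) 0.0ms=0b +246.575ms=3/5b
2) 246.575ms=3/5b +246.575ms=3/5b
3) 493.151ms=6/5b +246.575ms=3/5b
4) 739.726ms=9/5b +493.151ms=6/5b
5) 1232.877ms=3b +1232.877ms=3b
Σ=6b of 6 (146bpm 3/8) — PASS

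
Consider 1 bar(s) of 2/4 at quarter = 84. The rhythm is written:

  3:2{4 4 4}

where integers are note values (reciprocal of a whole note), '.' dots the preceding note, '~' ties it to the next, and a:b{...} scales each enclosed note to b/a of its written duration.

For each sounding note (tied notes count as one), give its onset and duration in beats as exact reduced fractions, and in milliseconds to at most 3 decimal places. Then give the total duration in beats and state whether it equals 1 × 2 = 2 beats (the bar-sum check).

1) 0.0ms=0b +476.19ms=2/3b
2) 476.19ms=2/3b +476.19ms=2/3b
3) 952.381ms=4/3b +476.19ms=2/3b
Σ=2b of 2 (84bpm 2/4) — PASS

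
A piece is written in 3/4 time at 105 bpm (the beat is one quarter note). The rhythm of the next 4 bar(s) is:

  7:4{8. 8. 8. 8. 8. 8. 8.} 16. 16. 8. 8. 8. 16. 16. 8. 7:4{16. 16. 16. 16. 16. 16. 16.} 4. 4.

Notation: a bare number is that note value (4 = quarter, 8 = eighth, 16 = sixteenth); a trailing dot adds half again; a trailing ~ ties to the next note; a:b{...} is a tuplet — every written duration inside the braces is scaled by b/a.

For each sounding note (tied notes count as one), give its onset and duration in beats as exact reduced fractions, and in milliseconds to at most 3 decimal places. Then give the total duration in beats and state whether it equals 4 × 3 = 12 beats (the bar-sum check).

1) 0.0ms=0b +244.898ms=3/7b
2) 244.898ms=3/7b +244.898ms=3/7b
3) 489.796ms=6/7b +244.898ms=3/7b
4) 734.694ms=9/7b +244.898ms=3/7b
5) 979.592ms=12/7b +244.898ms=3/7b
6) 1224.49ms=15/7b +244.898ms=3/7b
7) 1469.388ms=18/7b +244.898ms=3/7b
8) 1714.286ms=3b +214.286ms=3/8b
9) 1928.571ms=27/8b +214.286ms=3/8b
10) 2142.857ms=15/4b +428.571ms=3/4b
11) 2571.429ms=9/2b +428.571ms=3/4b
12) 3000.0ms=21/4b +428.571ms=3/4b
13) 3428.571ms=6b +214.286ms=3/8b
14) 3642.857ms=51/8b +214.286ms=3/8b
15) 3857.143ms=27/4b +428.571ms=3/4b
16) 4285.714ms=15/2b +122.449ms=3/14b
17) 4408.163ms=54/7b +122.449ms=3/14b
18) 4530.612ms=111/14b +122.449ms=3/14b
19) 4653.061ms=57/7b +122.449ms=3/14b
20) 4775.51ms=117/14b +122.449ms=3/14b
21) 4897.959ms=60/7b +122.449ms=3/14b
22) 5020.408ms=123/14b +122.449ms=3/14b
23) 5142.857ms=9b +857.143ms=3/2b
24) 6000.0ms=21/2b +857.143ms=3/2b
Σ=12b of 12 (105bpm 3/4) — PASS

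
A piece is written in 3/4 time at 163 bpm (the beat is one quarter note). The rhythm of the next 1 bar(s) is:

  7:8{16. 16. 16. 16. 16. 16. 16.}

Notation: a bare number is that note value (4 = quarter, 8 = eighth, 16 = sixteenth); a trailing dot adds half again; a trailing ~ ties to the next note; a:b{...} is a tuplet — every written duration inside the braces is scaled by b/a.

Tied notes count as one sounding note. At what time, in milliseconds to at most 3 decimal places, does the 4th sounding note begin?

note 4 onset = 9/7b = 473.269ms

1. 0.0ms @ 0 + 157.756ms (3/7)
2. 157.756ms @ 3/7 + 157.756ms (3/7)
3. 315.513ms @ 6/7 + 157.756ms (3/7)
4. 473.269ms @ 9/7 + 157.756ms (3/7)
5. 631.025ms @ 12/7 + 157.756ms (3/7)
6. 788.782ms @ 15/7 + 157.756ms (3/7)
7. 946.538ms @ 18/7 + 157.756ms (3/7)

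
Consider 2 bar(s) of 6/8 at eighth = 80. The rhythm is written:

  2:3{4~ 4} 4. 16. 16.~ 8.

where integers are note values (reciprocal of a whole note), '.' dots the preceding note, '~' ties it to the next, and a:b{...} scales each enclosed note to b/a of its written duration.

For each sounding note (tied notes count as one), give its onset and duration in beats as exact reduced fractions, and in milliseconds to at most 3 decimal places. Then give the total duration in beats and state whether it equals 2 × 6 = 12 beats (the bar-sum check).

1) 0.0ms=0b +4500.0ms=6b
2) 4500.0ms=6b +2250.0ms=3b
3) 6750.0ms=9b +562.5ms=3/4b
4) 7312.5ms=39/4b +1687.5ms=9/4b
Σ=12b of 12 (80bpm 6/8) — PASS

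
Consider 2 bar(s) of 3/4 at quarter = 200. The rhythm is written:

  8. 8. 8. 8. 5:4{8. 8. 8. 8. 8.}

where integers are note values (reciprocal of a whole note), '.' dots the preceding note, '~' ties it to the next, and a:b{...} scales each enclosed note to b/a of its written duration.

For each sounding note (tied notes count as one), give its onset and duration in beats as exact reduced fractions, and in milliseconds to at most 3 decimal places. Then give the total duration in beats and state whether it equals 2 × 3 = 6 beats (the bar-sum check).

1) 0.0ms=0b +225.0ms=3/4b
2) 225.0ms=3/4b +225.0ms=3/4b
3) 450.0ms=3/2b +225.0ms=3/4b
4) 675.0ms=9/4b +225.0ms=3/4b
5) 900.0ms=3b +180.0ms=3/5b
6) 1080.0ms=18/5b +180.0ms=3/5b
7) 1260.0ms=21/5b +180.0ms=3/5b
8) 1440.0ms=24/5b +180.0ms=3/5b
9) 1620.0ms=27/5b +180.0ms=3/5b
Σ=6b of 6 (200bpm 3/4) — PASS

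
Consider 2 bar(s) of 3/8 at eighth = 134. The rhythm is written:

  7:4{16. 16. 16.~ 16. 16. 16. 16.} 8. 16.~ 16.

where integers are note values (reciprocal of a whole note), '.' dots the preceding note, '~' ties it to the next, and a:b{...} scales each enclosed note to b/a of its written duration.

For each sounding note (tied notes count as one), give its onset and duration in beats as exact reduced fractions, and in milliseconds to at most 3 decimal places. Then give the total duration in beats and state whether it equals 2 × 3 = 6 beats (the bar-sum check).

1) 0.0ms=0b +191.898ms=3/7b
2) 191.898ms=3/7b +191.898ms=3/7b
3) 383.795ms=6/7b +383.795ms=6/7b
4) 767.591ms=12/7b +191.898ms=3/7b
5) 959.488ms=15/7b +191.898ms=3/7b
6) 1151.386ms=18/7b +191.898ms=3/7b
7) 1343.284ms=3b +671.642ms=3/2b
8) 2014.925ms=9/2b +671.642ms=3/2b
Σ=6b of 6 (134bpm 3/8) — PASS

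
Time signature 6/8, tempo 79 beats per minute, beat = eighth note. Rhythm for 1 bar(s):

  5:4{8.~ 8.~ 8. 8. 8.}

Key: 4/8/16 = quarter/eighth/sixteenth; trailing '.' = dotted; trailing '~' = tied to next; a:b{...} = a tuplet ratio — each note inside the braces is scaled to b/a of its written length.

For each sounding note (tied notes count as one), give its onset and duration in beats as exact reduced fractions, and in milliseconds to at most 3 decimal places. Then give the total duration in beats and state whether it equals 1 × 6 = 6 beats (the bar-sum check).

1) 0.0ms=0b +2734.177ms=18/5b
2) 2734.177ms=18/5b +911.392ms=6/5b
3) 3645.57ms=24/5b +911.392ms=6/5b
Σ=6b of 6 (79bpm 6/8) — PASS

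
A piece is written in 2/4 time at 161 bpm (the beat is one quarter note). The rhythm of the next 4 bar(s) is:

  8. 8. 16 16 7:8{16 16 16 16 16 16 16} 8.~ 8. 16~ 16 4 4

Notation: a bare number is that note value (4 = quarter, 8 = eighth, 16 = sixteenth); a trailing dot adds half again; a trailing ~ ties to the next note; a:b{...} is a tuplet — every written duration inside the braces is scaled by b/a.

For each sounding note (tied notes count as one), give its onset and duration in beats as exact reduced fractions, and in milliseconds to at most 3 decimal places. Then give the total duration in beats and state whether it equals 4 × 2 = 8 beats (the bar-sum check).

1) 0.0ms=0b +279.503ms=3/4b
2) 279.503ms=3/4b +279.503ms=3/4b
3) 559.006ms=3/2b +93.168ms=1/4b
4) 652.174ms=7/4b +93.168ms=1/4b
5) 745.342ms=2b +106.477ms=2/7b
6) 851.819ms=16/7b +106.477ms=2/7b
7) 958.296ms=18/7b +106.477ms=2/7b
8) 1064.774ms=20/7b +106.477ms=2/7b
9) 1171.251ms=22/7b +106.477ms=2/7b
10) 1277.728ms=24/7b +106.477ms=2/7b
11) 1384.206ms=26/7b +106.477ms=2/7b
12) 1490.683ms=4b +559.006ms=3/2b
13) 2049.689ms=11/2b +186.335ms=1/2b
14) 2236.025ms=6b +372.671ms=1b
15) 2608.696ms=7b +372.671ms=1b
Σ=8b of 8 (161bpm 2/4) — PASS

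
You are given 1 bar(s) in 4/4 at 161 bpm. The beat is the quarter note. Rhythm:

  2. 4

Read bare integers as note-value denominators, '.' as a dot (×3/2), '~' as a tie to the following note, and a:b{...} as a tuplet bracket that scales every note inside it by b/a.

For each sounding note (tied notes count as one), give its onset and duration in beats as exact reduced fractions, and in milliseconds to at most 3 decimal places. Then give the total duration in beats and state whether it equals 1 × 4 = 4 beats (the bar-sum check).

1) 0.0ms=0b +1118.012ms=3b
2) 1118.012ms=3b +372.671ms=1b
Σ=4b of 4 (161bpm 4/4) — PASS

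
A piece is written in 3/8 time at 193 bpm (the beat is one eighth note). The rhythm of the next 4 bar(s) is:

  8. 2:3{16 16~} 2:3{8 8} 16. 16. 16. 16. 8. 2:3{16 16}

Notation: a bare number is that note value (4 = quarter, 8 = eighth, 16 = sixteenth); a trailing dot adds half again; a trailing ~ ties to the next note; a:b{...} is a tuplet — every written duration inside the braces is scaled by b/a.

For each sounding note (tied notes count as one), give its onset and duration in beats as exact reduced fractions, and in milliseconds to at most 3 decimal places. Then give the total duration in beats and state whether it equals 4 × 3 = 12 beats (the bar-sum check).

1) 0.0ms=0b +466.321ms=3/2b
2) 466.321ms=3/2b +233.161ms=3/4b
3) 699.482ms=9/4b +699.482ms=9/4b
4) 1398.964ms=9/2b +466.321ms=3/2b
5) 1865.285ms=6b +233.161ms=3/4b
6) 2098.446ms=27/4b +233.161ms=3/4b
7) 2331.606ms=15/2b +233.161ms=3/4b
8) 2564.767ms=33/4b +233.161ms=3/4b
9) 2797.927ms=9b +466.321ms=3/2b
10) 3264.249ms=21/2b +233.161ms=3/4b
11) 3497.409ms=45/4b +233.161ms=3/4b
Σ=12b of 12 (193bpm 3/8) — PASS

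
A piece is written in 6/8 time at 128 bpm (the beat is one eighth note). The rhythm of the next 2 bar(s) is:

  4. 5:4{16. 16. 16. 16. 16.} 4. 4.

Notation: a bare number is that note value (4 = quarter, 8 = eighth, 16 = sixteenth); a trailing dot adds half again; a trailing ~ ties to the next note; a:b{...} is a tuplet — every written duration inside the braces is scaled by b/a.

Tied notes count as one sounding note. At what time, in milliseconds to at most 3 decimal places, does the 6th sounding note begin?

note 6 onset = 27/5b = 2531.25ms

1. 0.0ms @ 0 + 1406.25ms (3)
2. 1406.25ms @ 3 + 281.25ms (3/5)
3. 1687.5ms @ 18/5 + 281.25ms (3/5)
4. 1968.75ms @ 21/5 + 281.25ms (3/5)
5. 2250.0ms @ 24/5 + 281.25ms (3/5)
6. 2531.25ms @ 27/5 + 281.25ms (3/5)
7. 2812.5ms @ 6 + 1406.25ms (3)
8. 4218.75ms @ 9 + 1406.25ms (3)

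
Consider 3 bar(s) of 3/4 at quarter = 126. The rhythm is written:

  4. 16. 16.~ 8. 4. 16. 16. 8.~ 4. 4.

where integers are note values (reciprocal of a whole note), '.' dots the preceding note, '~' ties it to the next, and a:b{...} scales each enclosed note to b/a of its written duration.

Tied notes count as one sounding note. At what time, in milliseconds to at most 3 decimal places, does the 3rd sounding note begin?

note 3 onset = 15/8b = 892.857ms

1. 0.0ms @ 0 + 714.286ms (3/2)
2. 714.286ms @ 3/2 + 178.571ms (3/8)
3. 892.857ms @ 15/8 + 535.714ms (9/8)
4. 1428.571ms @ 3 + 714.286ms (3/2)
5. 2142.857ms @ 9/2 + 178.571ms (3/8)
6. 2321.429ms @ 39/8 + 178.571ms (3/8)
7. 2500.0ms @ 21/4 + 1071.429ms (9/4)
8. 3571.429ms @ 15/2 + 714.286ms (3/2)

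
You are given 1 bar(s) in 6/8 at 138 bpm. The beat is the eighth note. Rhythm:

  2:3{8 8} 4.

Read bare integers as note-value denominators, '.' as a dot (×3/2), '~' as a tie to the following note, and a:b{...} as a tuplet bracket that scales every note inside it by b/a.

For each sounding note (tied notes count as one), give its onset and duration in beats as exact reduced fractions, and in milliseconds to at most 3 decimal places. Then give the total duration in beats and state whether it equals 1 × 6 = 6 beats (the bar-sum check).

1) 0.0ms=0b +652.174ms=3/2b
2) 652.174ms=3/2b +652.174ms=3/2b
3) 1304.348ms=3b +1304.348ms=3b
Σ=6b of 6 (138bpm 6/8) — PASS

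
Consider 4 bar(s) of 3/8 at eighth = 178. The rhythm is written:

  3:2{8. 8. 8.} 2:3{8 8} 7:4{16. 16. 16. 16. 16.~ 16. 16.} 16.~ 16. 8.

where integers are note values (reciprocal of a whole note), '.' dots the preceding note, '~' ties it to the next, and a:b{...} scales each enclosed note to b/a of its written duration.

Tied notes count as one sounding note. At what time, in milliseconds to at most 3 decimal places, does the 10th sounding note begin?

note 10 onset = 54/7b = 2600.321ms

1. 0.0ms @ 0 + 337.079ms (1)
2. 337.079ms @ 1 + 337.079ms (1)
3. 674.157ms @ 2 + 337.079ms (1)
4. 1011.236ms @ 3 + 505.618ms (3/2)
5. 1516.854ms @ 9/2 + 505.618ms (3/2)
6. 2022.472ms @ 6 + 144.462ms (3/7)
7. 2166.934ms @ 45/7 + 144.462ms (3/7)
8. 2311.396ms @ 48/7 + 144.462ms (3/7)
9. 2455.859ms @ 51/7 + 144.462ms (3/7)
10. 2600.321ms @ 54/7 + 288.925ms (6/7)
11. 2889.246ms @ 60/7 + 144.462ms (3/7)
12. 3033.708ms @ 9 + 505.618ms (3/2)
13. 3539.326ms @ 21/2 + 505.618ms (3/2)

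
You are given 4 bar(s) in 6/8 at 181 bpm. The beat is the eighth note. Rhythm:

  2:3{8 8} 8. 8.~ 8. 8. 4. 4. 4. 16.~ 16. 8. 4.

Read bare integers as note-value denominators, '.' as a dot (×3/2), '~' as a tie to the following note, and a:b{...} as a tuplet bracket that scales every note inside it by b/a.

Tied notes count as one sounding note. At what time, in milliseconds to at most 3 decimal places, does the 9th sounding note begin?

note 9 onset = 18b = 5966.851ms

1. 0.0ms @ 0 + 497.238ms (3/2)
2. 497.238ms @ 3/2 + 497.238ms (3/2)
3. 994.475ms @ 3 + 497.238ms (3/2)
4. 1491.713ms @ 9/2 + 994.475ms (3)
5. 2486.188ms @ 15/2 + 497.238ms (3/2)
6. 2983.425ms @ 9 + 994.475ms (3)
7. 3977.901ms @ 12 + 994.475ms (3)
8. 4972.376ms @ 15 + 994.475ms (3)
9. 5966.851ms @ 18 + 497.238ms (3/2)
10. 6464.088ms @ 39/2 + 497.238ms (3/2)
11. 6961.326ms @ 21 + 994.475ms (3)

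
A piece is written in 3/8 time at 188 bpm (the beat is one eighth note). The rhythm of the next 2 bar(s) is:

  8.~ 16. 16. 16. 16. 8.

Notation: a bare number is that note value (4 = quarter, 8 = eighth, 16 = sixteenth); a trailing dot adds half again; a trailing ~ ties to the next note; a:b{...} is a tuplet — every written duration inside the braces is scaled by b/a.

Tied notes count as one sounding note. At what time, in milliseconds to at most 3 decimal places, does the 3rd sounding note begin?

note 3 onset = 3b = 957.447ms

1. 0.0ms @ 0 + 718.085ms (9/4)
2. 718.085ms @ 9/4 + 239.362ms (3/4)
3. 957.447ms @ 3 + 239.362ms (3/4)
4. 1196.809ms @ 15/4 + 239.362ms (3/4)
5. 1436.17ms @ 9/2 + 478.723ms (3/2)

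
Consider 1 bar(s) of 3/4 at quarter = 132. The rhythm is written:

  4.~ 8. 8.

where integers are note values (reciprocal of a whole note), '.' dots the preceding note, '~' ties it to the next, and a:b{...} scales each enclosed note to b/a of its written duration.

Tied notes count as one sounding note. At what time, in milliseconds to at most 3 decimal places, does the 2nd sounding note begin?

1. 0.0ms @ 0 + 1022.727ms (9/4)
2. 1022.727ms @ 9/4 + 340.909ms (3/4)

note 2 onset = 9/4b = 1022.727ms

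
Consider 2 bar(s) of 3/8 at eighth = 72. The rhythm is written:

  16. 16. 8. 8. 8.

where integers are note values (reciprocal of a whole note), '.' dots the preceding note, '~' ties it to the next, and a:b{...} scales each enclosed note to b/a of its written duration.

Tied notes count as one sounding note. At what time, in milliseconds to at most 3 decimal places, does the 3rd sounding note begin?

note 3 onset = 3/2b = 1250.0ms

1. 0.0ms @ 0 + 625.0ms (3/4)
2. 625.0ms @ 3/4 + 625.0ms (3/4)
3. 1250.0ms @ 3/2 + 1250.0ms (3/2)
4. 2500.0ms @ 3 + 1250.0ms (3/2)
5. 3750.0ms @ 9/2 + 1250.0ms (3/2)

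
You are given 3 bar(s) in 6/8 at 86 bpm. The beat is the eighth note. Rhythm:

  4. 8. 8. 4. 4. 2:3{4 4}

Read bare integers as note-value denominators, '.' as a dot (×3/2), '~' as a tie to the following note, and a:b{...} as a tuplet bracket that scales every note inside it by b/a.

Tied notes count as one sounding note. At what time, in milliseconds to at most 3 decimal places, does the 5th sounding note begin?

note 5 onset = 9b = 6279.07ms

1. 0.0ms @ 0 + 2093.023ms (3)
2. 2093.023ms @ 3 + 1046.512ms (3/2)
3. 3139.535ms @ 9/2 + 1046.512ms (3/2)
4. 4186.047ms @ 6 + 2093.023ms (3)
5. 6279.07ms @ 9 + 2093.023ms (3)
6. 8372.093ms @ 12 + 2093.023ms (3)
7. 10465.116ms @ 15 + 2093.023ms (3)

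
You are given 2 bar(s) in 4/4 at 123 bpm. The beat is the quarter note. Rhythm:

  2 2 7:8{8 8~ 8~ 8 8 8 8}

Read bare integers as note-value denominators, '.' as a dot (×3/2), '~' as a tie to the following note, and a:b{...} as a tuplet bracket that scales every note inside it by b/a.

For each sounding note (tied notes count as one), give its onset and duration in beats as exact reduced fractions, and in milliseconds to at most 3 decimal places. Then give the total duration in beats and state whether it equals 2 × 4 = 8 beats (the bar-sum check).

1) 0.0ms=0b +975.61ms=2b
2) 975.61ms=2b +975.61ms=2b
3) 1951.22ms=4b +278.746ms=4/7b
4) 2229.965ms=32/7b +836.237ms=12/7b
5) 3066.202ms=44/7b +278.746ms=4/7b
6) 3344.948ms=48/7b +278.746ms=4/7b
7) 3623.693ms=52/7b +278.746ms=4/7b
Σ=8b of 8 (123bpm 4/4) — PASS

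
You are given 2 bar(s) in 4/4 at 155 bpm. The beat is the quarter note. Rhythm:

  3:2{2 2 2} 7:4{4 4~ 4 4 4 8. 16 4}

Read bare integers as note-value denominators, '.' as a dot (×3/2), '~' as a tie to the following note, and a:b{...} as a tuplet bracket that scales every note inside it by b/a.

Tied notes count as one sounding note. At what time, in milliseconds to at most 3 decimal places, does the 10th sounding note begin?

note 10 onset = 52/7b = 2875.576ms

1. 0.0ms @ 0 + 516.129ms (4/3)
2. 516.129ms @ 4/3 + 516.129ms (4/3)
3. 1032.258ms @ 8/3 + 516.129ms (4/3)
4. 1548.387ms @ 4 + 221.198ms (4/7)
5. 1769.585ms @ 32/7 + 442.396ms (8/7)
6. 2211.982ms @ 40/7 + 221.198ms (4/7)
7. 2433.18ms @ 44/7 + 221.198ms (4/7)
8. 2654.378ms @ 48/7 + 165.899ms (3/7)
9. 2820.276ms @ 51/7 + 55.3ms (1/7)
10. 2875.576ms @ 52/7 + 221.198ms (4/7)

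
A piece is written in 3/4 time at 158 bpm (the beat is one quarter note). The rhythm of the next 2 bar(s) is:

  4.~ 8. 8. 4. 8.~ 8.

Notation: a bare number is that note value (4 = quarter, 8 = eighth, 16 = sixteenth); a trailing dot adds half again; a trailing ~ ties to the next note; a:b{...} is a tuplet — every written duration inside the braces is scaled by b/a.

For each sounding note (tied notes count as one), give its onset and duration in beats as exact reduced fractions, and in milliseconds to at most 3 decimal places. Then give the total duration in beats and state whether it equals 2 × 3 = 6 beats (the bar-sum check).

1) 0.0ms=0b +854.43ms=9/4b
2) 854.43ms=9/4b +284.81ms=3/4b
3) 1139.241ms=3b +569.62ms=3/2b
4) 1708.861ms=9/2b +569.62ms=3/2b
Σ=6b of 6 (158bpm 3/4) — PASS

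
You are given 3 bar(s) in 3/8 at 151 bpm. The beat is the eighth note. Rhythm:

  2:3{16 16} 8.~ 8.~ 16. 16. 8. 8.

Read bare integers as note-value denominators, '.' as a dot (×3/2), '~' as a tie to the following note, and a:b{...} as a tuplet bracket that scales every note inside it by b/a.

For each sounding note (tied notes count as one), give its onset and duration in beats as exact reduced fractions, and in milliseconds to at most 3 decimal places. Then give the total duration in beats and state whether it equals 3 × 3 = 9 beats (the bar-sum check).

1) 0.0ms=0b +298.013ms=3/4b
2) 298.013ms=3/4b +298.013ms=3/4b
3) 596.026ms=3/2b +1490.066ms=15/4b
4) 2086.093ms=21/4b +298.013ms=3/4b
5) 2384.106ms=6b +596.026ms=3/2b
6) 2980.132ms=15/2b +596.026ms=3/2b
Σ=9b of 9 (151bpm 3/8) — PASS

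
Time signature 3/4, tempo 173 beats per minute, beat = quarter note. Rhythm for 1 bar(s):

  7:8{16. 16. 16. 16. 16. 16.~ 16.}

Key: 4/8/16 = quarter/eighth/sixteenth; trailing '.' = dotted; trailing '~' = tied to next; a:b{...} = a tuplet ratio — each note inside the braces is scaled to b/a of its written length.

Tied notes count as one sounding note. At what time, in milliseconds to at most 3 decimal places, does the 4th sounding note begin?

1. 0.0ms @ 0 + 148.637ms (3/7)
2. 148.637ms @ 3/7 + 148.637ms (3/7)
3. 297.275ms @ 6/7 + 148.637ms (3/7)
4. 445.912ms @ 9/7 + 148.637ms (3/7)
5. 594.55ms @ 12/7 + 148.637ms (3/7)
6. 743.187ms @ 15/7 + 297.275ms (6/7)

note 4 onset = 9/7b = 445.912ms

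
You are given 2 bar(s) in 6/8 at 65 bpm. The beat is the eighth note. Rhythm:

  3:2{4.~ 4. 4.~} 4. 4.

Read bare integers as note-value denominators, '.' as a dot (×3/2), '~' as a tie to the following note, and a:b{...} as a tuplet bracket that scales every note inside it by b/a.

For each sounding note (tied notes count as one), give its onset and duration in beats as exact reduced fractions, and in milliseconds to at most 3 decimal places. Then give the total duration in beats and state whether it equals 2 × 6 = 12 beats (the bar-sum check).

1) 0.0ms=0b +3692.308ms=4b
2) 3692.308ms=4b +4615.385ms=5b
3) 8307.692ms=9b +2769.231ms=3b
Σ=12b of 12 (65bpm 6/8) — PASS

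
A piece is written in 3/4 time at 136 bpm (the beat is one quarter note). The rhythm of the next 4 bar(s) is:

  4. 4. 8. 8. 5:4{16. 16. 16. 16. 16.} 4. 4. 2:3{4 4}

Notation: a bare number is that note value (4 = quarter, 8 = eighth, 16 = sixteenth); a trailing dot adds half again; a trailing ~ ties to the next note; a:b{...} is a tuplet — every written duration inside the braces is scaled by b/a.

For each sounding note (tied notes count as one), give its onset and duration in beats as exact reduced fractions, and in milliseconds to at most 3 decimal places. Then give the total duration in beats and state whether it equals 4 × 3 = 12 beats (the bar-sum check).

1) 0.0ms=0b +661.765ms=3/2b
2) 661.765ms=3/2b +661.765ms=3/2b
3) 1323.529ms=3b +330.882ms=3/4b
4) 1654.412ms=15/4b +330.882ms=3/4b
5) 1985.294ms=9/2b +132.353ms=3/10b
6) 2117.647ms=24/5b +132.353ms=3/10b
7) 2250.0ms=51/10b +132.353ms=3/10b
8) 2382.353ms=27/5b +132.353ms=3/10b
9) 2514.706ms=57/10b +132.353ms=3/10b
10) 2647.059ms=6b +661.765ms=3/2b
11) 3308.824ms=15/2b +661.765ms=3/2b
12) 3970.588ms=9b +661.765ms=3/2b
13) 4632.353ms=21/2b +661.765ms=3/2b
Σ=12b of 12 (136bpm 3/4) — PASS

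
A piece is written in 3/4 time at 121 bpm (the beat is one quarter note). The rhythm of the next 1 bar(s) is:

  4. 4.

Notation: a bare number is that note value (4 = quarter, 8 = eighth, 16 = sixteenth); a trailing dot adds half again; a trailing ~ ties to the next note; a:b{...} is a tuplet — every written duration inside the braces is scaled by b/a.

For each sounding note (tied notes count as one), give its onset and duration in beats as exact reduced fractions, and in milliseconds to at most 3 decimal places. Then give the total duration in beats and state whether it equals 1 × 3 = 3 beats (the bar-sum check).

1) 0.0ms=0b +743.802ms=3/2b
2) 743.802ms=3/2b +743.802ms=3/2b
Σ=3b of 3 (121bpm 3/4) — PASS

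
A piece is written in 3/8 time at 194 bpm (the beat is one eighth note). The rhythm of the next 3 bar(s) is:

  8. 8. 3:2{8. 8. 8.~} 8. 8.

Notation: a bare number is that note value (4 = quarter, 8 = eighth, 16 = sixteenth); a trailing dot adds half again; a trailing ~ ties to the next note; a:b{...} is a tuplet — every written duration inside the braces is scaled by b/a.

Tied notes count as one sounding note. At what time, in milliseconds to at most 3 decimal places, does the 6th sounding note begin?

1. 0.0ms @ 0 + 463.918ms (3/2)
2. 463.918ms @ 3/2 + 463.918ms (3/2)
3. 927.835ms @ 3 + 309.278ms (1)
4. 1237.113ms @ 4 + 309.278ms (1)
5. 1546.392ms @ 5 + 773.196ms (5/2)
6. 2319.588ms @ 15/2 + 463.918ms (3/2)

note 6 onset = 15/2b = 2319.588ms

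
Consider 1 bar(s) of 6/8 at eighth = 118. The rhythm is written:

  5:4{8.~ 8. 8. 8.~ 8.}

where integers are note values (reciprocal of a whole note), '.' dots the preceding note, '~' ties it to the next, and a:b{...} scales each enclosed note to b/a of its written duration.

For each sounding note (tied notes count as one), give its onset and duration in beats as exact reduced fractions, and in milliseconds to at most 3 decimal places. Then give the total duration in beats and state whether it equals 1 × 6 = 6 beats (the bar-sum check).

1) 0.0ms=0b +1220.339ms=12/5b
2) 1220.339ms=12/5b +610.169ms=6/5b
3) 1830.508ms=18/5b +1220.339ms=12/5b
Σ=6b of 6 (118bpm 6/8) — PASS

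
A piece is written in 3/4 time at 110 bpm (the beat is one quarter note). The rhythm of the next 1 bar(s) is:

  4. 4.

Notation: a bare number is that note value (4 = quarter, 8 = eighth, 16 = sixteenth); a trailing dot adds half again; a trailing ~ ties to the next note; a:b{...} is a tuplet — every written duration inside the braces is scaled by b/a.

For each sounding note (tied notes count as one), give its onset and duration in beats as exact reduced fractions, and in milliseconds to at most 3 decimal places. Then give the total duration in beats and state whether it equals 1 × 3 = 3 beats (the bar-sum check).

1) 0.0ms=0b +818.182ms=3/2b
2) 818.182ms=3/2b +818.182ms=3/2b
Σ=3b of 3 (110bpm 3/4) — PASS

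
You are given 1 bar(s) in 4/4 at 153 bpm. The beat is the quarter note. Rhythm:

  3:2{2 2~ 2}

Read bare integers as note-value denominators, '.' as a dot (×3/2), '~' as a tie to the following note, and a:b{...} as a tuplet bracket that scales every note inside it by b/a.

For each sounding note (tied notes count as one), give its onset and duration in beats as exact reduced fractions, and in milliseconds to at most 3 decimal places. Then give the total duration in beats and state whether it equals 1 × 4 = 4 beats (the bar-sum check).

1) 0.0ms=0b +522.876ms=4/3b
2) 522.876ms=4/3b +1045.752ms=8/3b
Σ=4b of 4 (153bpm 4/4) — PASS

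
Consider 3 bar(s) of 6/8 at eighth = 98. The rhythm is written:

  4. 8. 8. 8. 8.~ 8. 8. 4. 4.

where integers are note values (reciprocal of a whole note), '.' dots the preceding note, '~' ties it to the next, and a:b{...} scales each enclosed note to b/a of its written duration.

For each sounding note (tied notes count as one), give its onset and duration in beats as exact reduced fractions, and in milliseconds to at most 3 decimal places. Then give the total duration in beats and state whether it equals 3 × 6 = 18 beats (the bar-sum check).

1) 0.0ms=0b +1836.735ms=3b
2) 1836.735ms=3b +918.367ms=3/2b
3) 2755.102ms=9/2b +918.367ms=3/2b
4) 3673.469ms=6b +918.367ms=3/2b
5) 4591.837ms=15/2b +1836.735ms=3b
6) 6428.571ms=21/2b +918.367ms=3/2b
7) 7346.939ms=12b +1836.735ms=3b
8) 9183.673ms=15b +1836.735ms=3b
Σ=18b of 18 (98bpm 6/8) — PASS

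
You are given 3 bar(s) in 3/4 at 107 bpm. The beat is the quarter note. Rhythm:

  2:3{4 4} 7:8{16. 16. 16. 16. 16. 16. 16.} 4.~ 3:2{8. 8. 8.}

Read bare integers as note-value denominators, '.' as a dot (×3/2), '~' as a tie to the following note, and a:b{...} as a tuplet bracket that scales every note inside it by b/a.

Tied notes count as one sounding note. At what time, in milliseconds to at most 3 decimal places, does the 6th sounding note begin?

note 6 onset = 30/7b = 2403.204ms

1. 0.0ms @ 0 + 841.121ms (3/2)
2. 841.121ms @ 3/2 + 841.121ms (3/2)
3. 1682.243ms @ 3 + 240.32ms (3/7)
4. 1922.563ms @ 24/7 + 240.32ms (3/7)
5. 2162.884ms @ 27/7 + 240.32ms (3/7)
6. 2403.204ms @ 30/7 + 240.32ms (3/7)
7. 2643.525ms @ 33/7 + 240.32ms (3/7)
8. 2883.845ms @ 36/7 + 240.32ms (3/7)
9. 3124.166ms @ 39/7 + 240.32ms (3/7)
10. 3364.486ms @ 6 + 1121.495ms (2)
11. 4485.981ms @ 8 + 280.374ms (1/2)
12. 4766.355ms @ 17/2 + 280.374ms (1/2)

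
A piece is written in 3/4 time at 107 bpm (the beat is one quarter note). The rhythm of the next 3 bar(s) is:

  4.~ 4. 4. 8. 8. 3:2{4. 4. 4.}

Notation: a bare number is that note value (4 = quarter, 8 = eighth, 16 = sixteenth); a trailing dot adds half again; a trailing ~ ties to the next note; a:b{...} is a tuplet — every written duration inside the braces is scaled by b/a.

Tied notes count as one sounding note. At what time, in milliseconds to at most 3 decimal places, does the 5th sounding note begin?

note 5 onset = 6b = 3364.486ms

1. 0.0ms @ 0 + 1682.243ms (3)
2. 1682.243ms @ 3 + 841.121ms (3/2)
3. 2523.364ms @ 9/2 + 420.561ms (3/4)
4. 2943.925ms @ 21/4 + 420.561ms (3/4)
5. 3364.486ms @ 6 + 560.748ms (1)
6. 3925.234ms @ 7 + 560.748ms (1)
7. 4485.981ms @ 8 + 560.748ms (1)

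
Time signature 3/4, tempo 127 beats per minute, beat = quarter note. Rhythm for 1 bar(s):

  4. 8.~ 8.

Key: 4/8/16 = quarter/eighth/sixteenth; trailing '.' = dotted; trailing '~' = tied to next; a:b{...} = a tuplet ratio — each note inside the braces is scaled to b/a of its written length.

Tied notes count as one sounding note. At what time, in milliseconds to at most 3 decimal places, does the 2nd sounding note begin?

1. 0.0ms @ 0 + 708.661ms (3/2)
2. 708.661ms @ 3/2 + 708.661ms (3/2)

note 2 onset = 3/2b = 708.661ms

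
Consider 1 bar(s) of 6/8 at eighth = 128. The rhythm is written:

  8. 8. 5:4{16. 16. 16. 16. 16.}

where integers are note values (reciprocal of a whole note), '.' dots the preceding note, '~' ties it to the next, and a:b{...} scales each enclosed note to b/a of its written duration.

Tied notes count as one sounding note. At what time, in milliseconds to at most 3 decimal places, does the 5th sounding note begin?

note 5 onset = 21/5b = 1968.75ms

1. 0.0ms @ 0 + 703.125ms (3/2)
2. 703.125ms @ 3/2 + 703.125ms (3/2)
3. 1406.25ms @ 3 + 281.25ms (3/5)
4. 1687.5ms @ 18/5 + 281.25ms (3/5)
5. 1968.75ms @ 21/5 + 281.25ms (3/5)
6. 2250.0ms @ 24/5 + 281.25ms (3/5)
7. 2531.25ms @ 27/5 + 281.25ms (3/5)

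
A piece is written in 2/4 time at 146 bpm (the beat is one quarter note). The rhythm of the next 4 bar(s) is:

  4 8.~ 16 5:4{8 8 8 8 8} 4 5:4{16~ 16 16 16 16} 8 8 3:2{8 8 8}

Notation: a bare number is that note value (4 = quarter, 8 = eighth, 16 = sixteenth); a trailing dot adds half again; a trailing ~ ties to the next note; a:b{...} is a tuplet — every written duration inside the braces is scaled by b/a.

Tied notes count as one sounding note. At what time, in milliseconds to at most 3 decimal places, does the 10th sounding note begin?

1. 0.0ms @ 0 + 410.959ms (1)
2. 410.959ms @ 1 + 410.959ms (1)
3. 821.918ms @ 2 + 164.384ms (2/5)
4. 986.301ms @ 12/5 + 164.384ms (2/5)
5. 1150.685ms @ 14/5 + 164.384ms (2/5)
6. 1315.068ms @ 16/5 + 164.384ms (2/5)
7. 1479.452ms @ 18/5 + 164.384ms (2/5)
8. 1643.836ms @ 4 + 410.959ms (1)
9. 2054.795ms @ 5 + 164.384ms (2/5)
10. 2219.178ms @ 27/5 + 82.192ms (1/5)
11. 2301.37ms @ 28/5 + 82.192ms (1/5)
12. 2383.562ms @ 29/5 + 82.192ms (1/5)
13. 2465.753ms @ 6 + 205.479ms (1/2)
14. 2671.233ms @ 13/2 + 205.479ms (1/2)
15. 2876.712ms @ 7 + 136.986ms (1/3)
16. 3013.699ms @ 22/3 + 136.986ms (1/3)
17. 3150.685ms @ 23/3 + 136.986ms (1/3)

note 10 onset = 27/5b = 2219.178ms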